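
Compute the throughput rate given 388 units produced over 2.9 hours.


Throughput = units / time
= 388 / 2.9
= 133.8 units/hour


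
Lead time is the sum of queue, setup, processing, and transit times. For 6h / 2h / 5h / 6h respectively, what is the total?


Lead time = queue + setup + processing + transit
= 6 + 2 + 5 + 6
= 19 hours


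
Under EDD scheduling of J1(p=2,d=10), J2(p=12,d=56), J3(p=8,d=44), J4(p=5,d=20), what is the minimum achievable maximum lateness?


EDD order: J1 → J4 → J3 → J2
Completion and lateness:
  J1: C=2, d=10, L=2-10=-8
  J4: C=7, d=20, L=7-20=-13
  J3: C=15, d=44, L=15-44=-29
  J2: C=27, d=56, L=27-56=-29
Lmax = max(-8, -13, -29, -29)
= -8


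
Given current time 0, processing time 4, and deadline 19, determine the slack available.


Slack = due - current_time - processing
= 19 - 0 - 4
= 15


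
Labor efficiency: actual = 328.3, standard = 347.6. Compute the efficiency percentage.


Efficiency = (actual / standard) × 100
= (328.3 / 347.6) × 100
= 94.4%


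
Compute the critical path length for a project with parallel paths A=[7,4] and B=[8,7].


Path A: 7 + 4 = 11
Path B: 8 + 7 = 15
Critical path = longest = max(11, 15)
= 15 (Path B)


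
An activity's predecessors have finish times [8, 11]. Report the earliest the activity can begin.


ES = max of all predecessor completion times
Predecessors: [8, 11]
ES = max(8, 11)
= 11


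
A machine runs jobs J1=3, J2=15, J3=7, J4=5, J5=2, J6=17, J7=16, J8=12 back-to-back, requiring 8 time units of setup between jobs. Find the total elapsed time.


Makespan = Σ processing + (n-1) × setup
= (3 + 15 + 7 + 5 + 2 + 17 + 16 + 12) + (8-1)×8
= 77 + 56
= 133 time units


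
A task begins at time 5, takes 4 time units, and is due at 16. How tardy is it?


Completion = start + processing = 5 + 4 = 9
Tardiness = max(0, C - d) = max(0, 9 - 16)
= max(0, -7)
= 0


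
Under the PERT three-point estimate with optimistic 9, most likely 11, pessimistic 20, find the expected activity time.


te = (o + 4m + p) / 6
= (9 + 4×11 + 20) / 6
= (9 + 44 + 20) / 6
= 73 / 6
= 12.17


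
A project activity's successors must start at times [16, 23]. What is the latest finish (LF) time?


LF = min of all successor start times
Successors start at: [16, 23]
LF = min(16, 23)
= 16


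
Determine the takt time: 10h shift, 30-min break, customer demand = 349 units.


Available = 10×60 - 30 = 570 min
Takt time = 570 / 349
= 1.63 min/unit


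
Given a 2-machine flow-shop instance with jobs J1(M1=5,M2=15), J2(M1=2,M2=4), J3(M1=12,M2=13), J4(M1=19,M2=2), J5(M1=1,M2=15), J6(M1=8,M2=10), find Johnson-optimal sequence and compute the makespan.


Johnson's rule:
Group 1 (M1≤M2, sort by M1): ['J5', 'J2', 'J1', 'J6', 'J3']
Group 2 (M1>M2, sort desc M2): ['J4']
Sequence: J5 → J2 → J1 → J6 → J3 → J4
Makespan calculation:
  J5: M1 done=1, M2 done=16
  J2: M1 done=3, M2 done=20
  J1: M1 done=8, M2 done=35
  J6: M1 done=16, M2 done=45
  J3: M1 done=28, M2 done=58
  J4: M1 done=47, M2 done=60
= Sequence: J5 → J2 → J1 → J6 → J3 → J4, Makespan: 60


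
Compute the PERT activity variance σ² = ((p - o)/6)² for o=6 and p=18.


σ² = ((p - o) / 6)² = (p - o)² / 36
= (18 - 6)² / 36
= 12² / 36
= 144 / 36
= 4.0000


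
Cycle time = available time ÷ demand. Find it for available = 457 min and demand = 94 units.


Cycle time = available time / demand
= 457 / 94
= 4.86 min/unit


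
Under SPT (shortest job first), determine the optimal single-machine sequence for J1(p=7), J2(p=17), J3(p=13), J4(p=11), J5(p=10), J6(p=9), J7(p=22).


SPT: sort by shortest processing time
  J1: p=7
  J6: p=9
  J5: p=10
  J4: p=11
  J3: p=13
  J2: p=17
  J7: p=22
Order: J1 → J6 → J5 → J4 → J3 → J2 → J7


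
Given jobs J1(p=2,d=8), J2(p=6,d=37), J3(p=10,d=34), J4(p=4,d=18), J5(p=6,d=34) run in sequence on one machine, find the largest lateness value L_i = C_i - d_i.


Lateness per job (L = C - d):
  J1: C=2, d=8, L=-6
  J2: C=8, d=37, L=-29
  J3: C=18, d=34, L=-16
  J4: C=22, d=18, L=4
  J5: C=28, d=34, L=-6
Lmax = max(-6, -29, -16, 4, -6)
= 4


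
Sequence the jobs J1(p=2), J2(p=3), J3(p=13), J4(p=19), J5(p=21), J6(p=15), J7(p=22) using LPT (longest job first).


LPT: sort by longest processing time first
  J7: p=22
  J5: p=21
  J4: p=19
  J6: p=15
  J3: p=13
  J2: p=3
  J1: p=2
Order: J7 → J5 → J4 → J6 → J3 → J2 → J1


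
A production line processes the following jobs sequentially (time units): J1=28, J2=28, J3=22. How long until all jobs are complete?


Sequential makespan: sum all processing times
= 28 + 28 + 22
= 78 time units


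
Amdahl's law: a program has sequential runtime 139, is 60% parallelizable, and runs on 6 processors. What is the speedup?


Amdahl's law: T_p = T × ((1-p) + p/N)
= 139 × ((1-0.6) + 0.6/6)
= 139 × (0.40 + 0.1000)
= 139 × 0.5000
= 69.50
Speedup = 139/69.50
= 2.00×


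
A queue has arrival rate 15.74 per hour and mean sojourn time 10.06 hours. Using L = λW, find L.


Little's law: L = λ × W
= 15.74 × 10.06
= 158.34


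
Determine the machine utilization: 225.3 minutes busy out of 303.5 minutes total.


Utilization = busy / total × 100
= 225.3 / 303.5 × 100
= 74.2%


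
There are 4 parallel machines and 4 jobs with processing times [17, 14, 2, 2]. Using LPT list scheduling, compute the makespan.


Jobs (LPT sorted): [17, 14, 2, 2]
Machines: 4
  J=17 → Machine 1 (load: 0+17=17)
  J=14 → Machine 2 (load: 0+14=14)
  J=2 → Machine 3 (load: 0+2=2)
  J=2 → Machine 4 (load: 0+2=2)
Machine loads: [17, 14, 2, 2]
Makespan = max = 17 time units


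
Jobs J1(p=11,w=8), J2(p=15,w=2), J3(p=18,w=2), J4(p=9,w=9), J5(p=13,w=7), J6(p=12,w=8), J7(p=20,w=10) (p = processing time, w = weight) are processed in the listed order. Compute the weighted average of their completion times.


Completion times:
  J1: C=11, w×C=8×11=88
  J2: C=26, w×C=2×26=52
  J3: C=44, w×C=2×44=88
  J4: C=53, w×C=9×53=477
  J5: C=66, w×C=7×66=462
  J6: C=78, w×C=8×78=624
  J7: C=98, w×C=10×98=980
Sum w×C = 2771
Sum w = 46
Weighted avg = 2771/46
= 60.24


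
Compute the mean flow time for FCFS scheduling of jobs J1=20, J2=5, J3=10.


Completion times:
  J1: completes at 20
  J2: completes at 25
  J3: completes at 35
Sum = 80
Average = 80/3
= 26.67


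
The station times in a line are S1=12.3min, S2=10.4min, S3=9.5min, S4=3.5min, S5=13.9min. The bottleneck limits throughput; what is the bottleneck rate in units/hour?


Bottleneck = longest station time
Station times: [12.3, 10.4, 9.5, 3.5, 13.9]
Max = 13.9 min
Rate = 60 / 13.9
= 4.32 units/hour (bottleneck: 13.9min)


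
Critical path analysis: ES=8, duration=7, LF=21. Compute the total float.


EF = ES + duration = 8 + 7 = 15
LS = LF - duration = 21 - 7 = 14
Total Float = LF - EF = 21 - 15
(or LS - ES = 14 - 8)
= 6


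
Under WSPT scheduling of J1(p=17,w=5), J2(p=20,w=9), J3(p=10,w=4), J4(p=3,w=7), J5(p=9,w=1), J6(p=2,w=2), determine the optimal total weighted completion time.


WSPT order (by p/w): J4 → J6 → J2 → J3 → J1 → J5
  J4: C=3, w·C=7×3=21
  J6: C=5, w·C=2×5=10
  J2: C=25, w·C=9×25=225
  J3: C=35, w·C=4×35=140
  J1: C=52, w·C=5×52=260
  J5: C=61, w·C=1×61=61
Σ w·C = 717
= 717


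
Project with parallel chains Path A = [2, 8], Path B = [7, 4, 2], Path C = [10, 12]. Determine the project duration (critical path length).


Path A: 2 + 8 = 10
Path B: 7 + 4 + 2 = 13
Path C: 10 + 12 = 22
Critical path = longest = max(10, 13, 22)
= 22 (Path C)


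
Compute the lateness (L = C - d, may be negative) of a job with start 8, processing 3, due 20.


Completion = 8 + 3 = 11
Lateness = C - d = 11 - 20
= -9


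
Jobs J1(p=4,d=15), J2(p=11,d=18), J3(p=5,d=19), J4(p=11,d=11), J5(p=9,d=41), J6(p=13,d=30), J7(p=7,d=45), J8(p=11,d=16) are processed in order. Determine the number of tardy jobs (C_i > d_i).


Completion vs due date:
  J1: C=4, d=15 → on time
  J2: C=15, d=18 → on time
  J3: C=20, d=19 → TARDY
  J4: C=31, d=11 → TARDY
  J5: C=40, d=41 → on time
  J6: C=53, d=30 → TARDY
  J7: C=60, d=45 → TARDY
  J8: C=71, d=16 → TARDY
Tardy jobs: J3, J4, J6, J7, J8
Count = 5


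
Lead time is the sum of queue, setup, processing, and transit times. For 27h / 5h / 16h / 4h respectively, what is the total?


Lead time = queue + setup + processing + transit
= 27 + 5 + 16 + 4
= 52 hours


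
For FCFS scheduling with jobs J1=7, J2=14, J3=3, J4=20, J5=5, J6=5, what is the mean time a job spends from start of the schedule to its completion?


Completion times:
  J1: completes at 7
  J2: completes at 21
  J3: completes at 24
  J4: completes at 44
  J5: completes at 49
  J6: completes at 54
Sum = 199
Average = 199/6
= 33.17


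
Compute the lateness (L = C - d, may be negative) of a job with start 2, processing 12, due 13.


Completion = 2 + 12 = 14
Lateness = C - d = 14 - 13
= 1


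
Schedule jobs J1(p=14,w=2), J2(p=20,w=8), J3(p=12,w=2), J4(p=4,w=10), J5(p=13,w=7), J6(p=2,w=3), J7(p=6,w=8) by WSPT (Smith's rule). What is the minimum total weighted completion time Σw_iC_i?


WSPT order (by p/w): J4 → J6 → J7 → J5 → J2 → J3 → J1
  J4: C=4, w·C=10×4=40
  J6: C=6, w·C=3×6=18
  J7: C=12, w·C=8×12=96
  J5: C=25, w·C=7×25=175
  J2: C=45, w·C=8×45=360
  J3: C=57, w·C=2×57=114
  J1: C=71, w·C=2×71=142
Σ w·C = 945
= 945


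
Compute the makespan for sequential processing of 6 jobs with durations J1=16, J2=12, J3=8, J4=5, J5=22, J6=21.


Sequential makespan: sum all processing times
= 16 + 12 + 8 + 5 + 22 + 21
= 84 time units


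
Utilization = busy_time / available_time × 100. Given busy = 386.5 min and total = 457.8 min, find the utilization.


Utilization = busy / total × 100
= 386.5 / 457.8 × 100
= 84.4%


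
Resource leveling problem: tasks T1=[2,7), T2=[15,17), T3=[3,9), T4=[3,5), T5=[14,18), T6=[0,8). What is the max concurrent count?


Check each time point for overlaps:
  t=3: 4 tasks active (T1, T3, T4, T6)
Max concurrent = 4


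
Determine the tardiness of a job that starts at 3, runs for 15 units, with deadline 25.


Completion = start + processing = 3 + 15 = 18
Tardiness = max(0, C - d) = max(0, 18 - 25)
= max(0, -7)
= 0


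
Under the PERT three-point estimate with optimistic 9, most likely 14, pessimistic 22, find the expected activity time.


te = (o + 4m + p) / 6
= (9 + 4×14 + 22) / 6
= (9 + 56 + 22) / 6
= 87 / 6
= 14.50


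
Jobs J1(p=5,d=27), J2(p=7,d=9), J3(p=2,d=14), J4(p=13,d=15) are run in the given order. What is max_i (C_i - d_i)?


Lateness per job (L = C - d):
  J1: C=5, d=27, L=-22
  J2: C=12, d=9, L=3
  J3: C=14, d=14, L=0
  J4: C=27, d=15, L=12
Lmax = max(-22, 3, 0, 12)
= 12


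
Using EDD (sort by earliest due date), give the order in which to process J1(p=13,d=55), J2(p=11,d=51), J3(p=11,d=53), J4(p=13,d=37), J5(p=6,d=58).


EDD: sort by earliest due date
  J4: d=37, p=13
  J2: d=51, p=11
  J3: d=53, p=11
  J1: d=55, p=13
  J5: d=58, p=6
Order: J4 → J2 → J3 → J1 → J5


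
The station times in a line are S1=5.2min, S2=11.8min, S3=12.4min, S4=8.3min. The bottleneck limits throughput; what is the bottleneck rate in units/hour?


Bottleneck = longest station time
Station times: [5.2, 11.8, 12.4, 8.3]
Max = 12.4 min
Rate = 60 / 12.4
= 4.84 units/hour (bottleneck: 12.4min)


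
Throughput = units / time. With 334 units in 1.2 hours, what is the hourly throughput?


Throughput = units / time
= 334 / 1.2
= 278.3 units/hour


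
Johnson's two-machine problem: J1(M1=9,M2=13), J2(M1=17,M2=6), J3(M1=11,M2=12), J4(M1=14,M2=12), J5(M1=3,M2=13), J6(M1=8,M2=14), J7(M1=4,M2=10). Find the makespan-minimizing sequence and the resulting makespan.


Johnson's rule:
Group 1 (M1≤M2, sort by M1): ['J5', 'J7', 'J6', 'J1', 'J3']
Group 2 (M1>M2, sort desc M2): ['J4', 'J2']
Sequence: J5 → J7 → J6 → J1 → J3 → J4 → J2
Makespan calculation:
  J5: M1 done=3, M2 done=16
  J7: M1 done=7, M2 done=26
  J6: M1 done=15, M2 done=40
  J1: M1 done=24, M2 done=53
  J3: M1 done=35, M2 done=65
  J4: M1 done=49, M2 done=77
  J2: M1 done=66, M2 done=83
= Sequence: J5 → J7 → J6 → J1 → J3 → J4 → J2, Makespan: 83


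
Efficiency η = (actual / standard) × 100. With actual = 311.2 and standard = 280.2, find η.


Efficiency = (actual / standard) × 100
= (311.2 / 280.2) × 100
= 111.1%


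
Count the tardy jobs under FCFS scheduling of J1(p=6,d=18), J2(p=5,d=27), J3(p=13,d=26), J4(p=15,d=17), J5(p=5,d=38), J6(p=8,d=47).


Completion vs due date:
  J1: C=6, d=18 → on time
  J2: C=11, d=27 → on time
  J3: C=24, d=26 → on time
  J4: C=39, d=17 → TARDY
  J5: C=44, d=38 → TARDY
  J6: C=52, d=47 → TARDY
Tardy jobs: J4, J5, J6
Count = 3


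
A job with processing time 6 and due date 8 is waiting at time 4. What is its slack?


Slack = due - current_time - processing
= 8 - 4 - 6
= -2


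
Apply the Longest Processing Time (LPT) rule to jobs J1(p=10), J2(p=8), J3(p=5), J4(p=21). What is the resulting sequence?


LPT: sort by longest processing time first
  J4: p=21
  J1: p=10
  J2: p=8
  J3: p=5
Order: J4 → J1 → J2 → J3


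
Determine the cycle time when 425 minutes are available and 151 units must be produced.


Cycle time = available time / demand
= 425 / 151
= 2.81 min/unit


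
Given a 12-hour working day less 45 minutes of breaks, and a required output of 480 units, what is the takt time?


Available = 12×60 - 45 = 675 min
Takt time = 675 / 480
= 1.41 min/unit


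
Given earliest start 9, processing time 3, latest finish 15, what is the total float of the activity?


EF = ES + duration = 9 + 3 = 12
LS = LF - duration = 15 - 3 = 12
Total Float = LF - EF = 15 - 12
(or LS - ES = 12 - 9)
= 3


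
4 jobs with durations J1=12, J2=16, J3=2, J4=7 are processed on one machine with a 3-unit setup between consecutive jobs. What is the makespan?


Makespan = Σ processing + (n-1) × setup
= (12 + 16 + 2 + 7) + (4-1)×3
= 37 + 9
= 46 time units


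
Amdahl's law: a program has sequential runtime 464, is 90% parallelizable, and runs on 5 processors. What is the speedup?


Amdahl's law: T_p = T × ((1-p) + p/N)
= 464 × ((1-0.9) + 0.9/5)
= 464 × (0.10 + 0.1800)
= 464 × 0.2800
= 129.92
Speedup = 464/129.92
= 3.57×


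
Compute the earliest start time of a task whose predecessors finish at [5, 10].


ES = max of all predecessor completion times
Predecessors: [5, 10]
ES = max(5, 10)
= 10


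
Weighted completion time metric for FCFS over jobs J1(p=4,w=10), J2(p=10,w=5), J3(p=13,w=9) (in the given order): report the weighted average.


Completion times:
  J1: C=4, w×C=10×4=40
  J2: C=14, w×C=5×14=70
  J3: C=27, w×C=9×27=243
Sum w×C = 353
Sum w = 24
Weighted avg = 353/24
= 14.71


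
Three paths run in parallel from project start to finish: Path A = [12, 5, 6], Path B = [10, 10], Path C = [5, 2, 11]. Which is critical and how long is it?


Path A: 12 + 5 + 6 = 23
Path B: 10 + 10 = 20
Path C: 5 + 2 + 11 = 18
Critical path = longest = max(23, 20, 18)
= 23 (Path A)


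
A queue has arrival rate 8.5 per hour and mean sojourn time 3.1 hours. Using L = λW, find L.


Little's law: L = λ × W
= 8.5 × 3.1
= 26.35


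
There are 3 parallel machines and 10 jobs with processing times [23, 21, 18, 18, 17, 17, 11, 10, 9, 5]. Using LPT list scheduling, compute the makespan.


Jobs (LPT sorted): [23, 21, 18, 18, 17, 17, 11, 10, 9, 5]
Machines: 3
  J=23 → Machine 1 (load: 0+23=23)
  J=21 → Machine 2 (load: 0+21=21)
  J=18 → Machine 3 (load: 0+18=18)
  J=18 → Machine 3 (load: 18+18=36)
  J=17 → Machine 2 (load: 21+17=38)
  J=17 → Machine 1 (load: 23+17=40)
  J=11 → Machine 3 (load: 36+11=47)
  J=10 → Machine 2 (load: 38+10=48)
  J=9 → Machine 1 (load: 40+9=49)
  J=5 → Machine 3 (load: 47+5=52)
Machine loads: [49, 48, 52]
Makespan = max = 52 time units


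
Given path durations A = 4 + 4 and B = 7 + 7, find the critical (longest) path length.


Path A: 4 + 4 = 8
Path B: 7 + 7 = 14
Critical path = longest = max(8, 14)
= 14 (Path B)


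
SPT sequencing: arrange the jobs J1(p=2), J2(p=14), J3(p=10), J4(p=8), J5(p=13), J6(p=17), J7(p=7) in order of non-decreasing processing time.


SPT: sort by shortest processing time
  J1: p=2
  J7: p=7
  J4: p=8
  J3: p=10
  J5: p=13
  J2: p=14
  J6: p=17
Order: J1 → J7 → J4 → J3 → J5 → J2 → J6


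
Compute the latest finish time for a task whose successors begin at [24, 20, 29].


LF = min of all successor start times
Successors start at: [24, 20, 29]
LF = min(24, 20, 29)
= 20


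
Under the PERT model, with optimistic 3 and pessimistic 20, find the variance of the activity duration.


σ² = ((p - o) / 6)² = (p - o)² / 36
= (20 - 3)² / 36
= 17² / 36
= 289 / 36
= 8.0278


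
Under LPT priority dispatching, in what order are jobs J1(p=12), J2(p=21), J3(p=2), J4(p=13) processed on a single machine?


LPT: sort by longest processing time first
  J2: p=21
  J4: p=13
  J1: p=12
  J3: p=2
Order: J2 → J4 → J1 → J3


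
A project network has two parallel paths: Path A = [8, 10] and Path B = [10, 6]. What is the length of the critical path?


Path A: 8 + 10 = 18
Path B: 10 + 6 = 16
Critical path = longest = max(18, 16)
= 18 (Path A)


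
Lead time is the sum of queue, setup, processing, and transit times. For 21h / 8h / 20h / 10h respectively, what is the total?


Lead time = queue + setup + processing + transit
= 21 + 8 + 20 + 10
= 59 hours


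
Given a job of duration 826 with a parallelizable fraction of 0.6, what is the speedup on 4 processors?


Amdahl's law: T_p = T × ((1-p) + p/N)
= 826 × ((1-0.6) + 0.6/4)
= 826 × (0.40 + 0.1500)
= 826 × 0.5500
= 454.30
Speedup = 826/454.30
= 1.82×


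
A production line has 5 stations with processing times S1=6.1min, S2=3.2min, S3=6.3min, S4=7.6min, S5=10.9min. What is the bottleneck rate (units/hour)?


Bottleneck = longest station time
Station times: [6.1, 3.2, 6.3, 7.6, 10.9]
Max = 10.9 min
Rate = 60 / 10.9
= 5.50 units/hour (bottleneck: 10.9min)


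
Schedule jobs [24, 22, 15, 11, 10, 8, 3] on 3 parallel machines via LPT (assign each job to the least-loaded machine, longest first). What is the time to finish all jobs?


Jobs (LPT sorted): [24, 22, 15, 11, 10, 8, 3]
Machines: 3
  J=24 → Machine 1 (load: 0+24=24)
  J=22 → Machine 2 (load: 0+22=22)
  J=15 → Machine 3 (load: 0+15=15)
  J=11 → Machine 3 (load: 15+11=26)
  J=10 → Machine 2 (load: 22+10=32)
  J=8 → Machine 1 (load: 24+8=32)
  J=3 → Machine 3 (load: 26+3=29)
Machine loads: [32, 32, 29]
Makespan = max = 32 time units


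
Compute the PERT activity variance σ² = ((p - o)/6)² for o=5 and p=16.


σ² = ((p - o) / 6)² = (p - o)² / 36
= (16 - 5)² / 36
= 11² / 36
= 121 / 36
= 3.3611


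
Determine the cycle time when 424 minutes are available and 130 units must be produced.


Cycle time = available time / demand
= 424 / 130
= 3.26 min/unit


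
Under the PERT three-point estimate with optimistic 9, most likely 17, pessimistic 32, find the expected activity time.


te = (o + 4m + p) / 6
= (9 + 4×17 + 32) / 6
= (9 + 68 + 32) / 6
= 109 / 6
= 18.17


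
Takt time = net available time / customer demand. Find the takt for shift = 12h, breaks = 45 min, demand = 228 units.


Available = 12×60 - 45 = 675 min
Takt time = 675 / 228
= 2.96 min/unit


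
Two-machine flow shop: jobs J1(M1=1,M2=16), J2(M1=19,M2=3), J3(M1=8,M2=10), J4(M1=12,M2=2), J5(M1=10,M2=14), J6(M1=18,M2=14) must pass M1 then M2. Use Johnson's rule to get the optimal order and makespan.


Johnson's rule:
Group 1 (M1≤M2, sort by M1): ['J1', 'J3', 'J5']
Group 2 (M1>M2, sort desc M2): ['J6', 'J2', 'J4']
Sequence: J1 → J3 → J5 → J6 → J2 → J4
Makespan calculation:
  J1: M1 done=1, M2 done=17
  J3: M1 done=9, M2 done=27
  J5: M1 done=19, M2 done=41
  J6: M1 done=37, M2 done=55
  J2: M1 done=56, M2 done=59
  J4: M1 done=68, M2 done=70
= Sequence: J1 → J3 → J5 → J6 → J2 → J4, Makespan: 70


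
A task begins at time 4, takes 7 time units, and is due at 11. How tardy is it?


Completion = start + processing = 4 + 7 = 11
Tardiness = max(0, C - d) = max(0, 11 - 11)
= max(0, 0)
= 0


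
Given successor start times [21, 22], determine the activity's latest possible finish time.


LF = min of all successor start times
Successors start at: [21, 22]
LF = min(21, 22)
= 21


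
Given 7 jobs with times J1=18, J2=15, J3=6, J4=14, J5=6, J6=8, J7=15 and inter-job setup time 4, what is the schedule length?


Makespan = Σ processing + (n-1) × setup
= (18 + 15 + 6 + 14 + 6 + 8 + 15) + (7-1)×4
= 82 + 24
= 106 time units


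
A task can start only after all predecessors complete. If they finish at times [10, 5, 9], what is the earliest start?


ES = max of all predecessor completion times
Predecessors: [10, 5, 9]
ES = max(10, 5, 9)
= 10


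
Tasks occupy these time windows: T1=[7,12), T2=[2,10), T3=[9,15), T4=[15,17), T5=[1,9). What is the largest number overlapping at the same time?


Check each time point for overlaps:
  t=7: 3 tasks active (T1, T2, T5)
Max concurrent = 3


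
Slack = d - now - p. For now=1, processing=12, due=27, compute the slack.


Slack = due - current_time - processing
= 27 - 1 - 12
= 14


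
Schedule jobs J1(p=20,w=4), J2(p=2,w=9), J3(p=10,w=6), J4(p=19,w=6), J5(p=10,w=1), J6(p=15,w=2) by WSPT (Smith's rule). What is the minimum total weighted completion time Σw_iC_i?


WSPT order (by p/w): J2 → J3 → J4 → J1 → J6 → J5
  J2: C=2, w·C=9×2=18
  J3: C=12, w·C=6×12=72
  J4: C=31, w·C=6×31=186
  J1: C=51, w·C=4×51=204
  J6: C=66, w·C=2×66=132
  J5: C=76, w·C=1×76=76
Σ w·C = 688
= 688


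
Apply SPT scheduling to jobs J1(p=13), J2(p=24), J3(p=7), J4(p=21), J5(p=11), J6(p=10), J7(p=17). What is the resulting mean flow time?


SPT order: J3 → J6 → J5 → J1 → J7 → J4 → J2
Completion times:
  J3: C=7
  J6: C=17
  J5: C=28
  J1: C=41
  J7: C=58
  J4: C=79
  J2: C=103
Sum = 333, n = 7
Mean flow = 333/7
= 47.57


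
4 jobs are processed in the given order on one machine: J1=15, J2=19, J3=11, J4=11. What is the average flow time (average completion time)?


Completion times:
  J1: completes at 15
  J2: completes at 34
  J3: completes at 45
  J4: completes at 56
Sum = 150
Average = 150/4
= 37.50


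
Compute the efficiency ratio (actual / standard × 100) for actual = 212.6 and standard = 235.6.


Efficiency = (actual / standard) × 100
= (212.6 / 235.6) × 100
= 90.2%


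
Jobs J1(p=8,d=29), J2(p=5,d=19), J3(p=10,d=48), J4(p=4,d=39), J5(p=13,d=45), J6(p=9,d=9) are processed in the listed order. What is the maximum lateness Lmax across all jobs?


Lateness per job (L = C - d):
  J1: C=8, d=29, L=-21
  J2: C=13, d=19, L=-6
  J3: C=23, d=48, L=-25
  J4: C=27, d=39, L=-12
  J5: C=40, d=45, L=-5
  J6: C=49, d=9, L=40
Lmax = max(-21, -6, -25, -12, -5, 40)
= 40


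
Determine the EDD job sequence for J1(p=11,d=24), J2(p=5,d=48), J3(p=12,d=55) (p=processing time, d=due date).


EDD: sort by earliest due date
  J1: d=24, p=11
  J2: d=48, p=5
  J3: d=55, p=12
Order: J1 → J2 → J3


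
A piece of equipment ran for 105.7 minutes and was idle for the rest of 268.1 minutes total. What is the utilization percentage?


Utilization = busy / total × 100
= 105.7 / 268.1 × 100
= 39.4%


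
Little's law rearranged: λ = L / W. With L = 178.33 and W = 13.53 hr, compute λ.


Little's law: L = λW → λ = L / W
= 178.33 / 13.53
= 13.18 per hour


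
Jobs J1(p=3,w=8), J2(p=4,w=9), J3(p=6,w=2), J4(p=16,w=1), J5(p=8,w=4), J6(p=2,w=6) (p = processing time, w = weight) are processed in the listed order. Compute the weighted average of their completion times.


Completion times:
  J1: C=3, w×C=8×3=24
  J2: C=7, w×C=9×7=63
  J3: C=13, w×C=2×13=26
  J4: C=29, w×C=1×29=29
  J5: C=37, w×C=4×37=148
  J6: C=39, w×C=6×39=234
Sum w×C = 524
Sum w = 30
Weighted avg = 524/30
= 17.47


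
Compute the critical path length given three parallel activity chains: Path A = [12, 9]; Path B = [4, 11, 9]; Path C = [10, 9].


Path A: 12 + 9 = 21
Path B: 4 + 11 + 9 = 24
Path C: 10 + 9 = 19
Critical path = longest = max(21, 24, 19)
= 24 (Path B)


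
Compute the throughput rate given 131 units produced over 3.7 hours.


Throughput = units / time
= 131 / 3.7
= 35.4 units/hour


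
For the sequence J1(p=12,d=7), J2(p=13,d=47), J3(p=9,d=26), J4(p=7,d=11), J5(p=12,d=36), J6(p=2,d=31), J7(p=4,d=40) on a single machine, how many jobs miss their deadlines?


Completion vs due date:
  J1: C=12, d=7 → TARDY
  J2: C=25, d=47 → on time
  J3: C=34, d=26 → TARDY
  J4: C=41, d=11 → TARDY
  J5: C=53, d=36 → TARDY
  J6: C=55, d=31 → TARDY
  J7: C=59, d=40 → TARDY
Tardy jobs: J1, J3, J4, J5, J6, J7
Count = 6


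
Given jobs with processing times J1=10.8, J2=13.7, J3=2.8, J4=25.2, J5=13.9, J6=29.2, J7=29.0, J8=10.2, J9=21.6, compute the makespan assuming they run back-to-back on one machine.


Sequential makespan: sum all processing times
= 10.8 + 13.7 + 2.8 + 25.2 + 13.9 + 29.2 + 29.0 + 10.2 + 21.6
= 156.4 time units


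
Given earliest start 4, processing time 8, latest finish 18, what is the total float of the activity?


EF = ES + duration = 4 + 8 = 12
LS = LF - duration = 18 - 8 = 10
Total Float = LF - EF = 18 - 12
(or LS - ES = 10 - 4)
= 6


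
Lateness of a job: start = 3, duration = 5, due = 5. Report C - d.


Completion = 3 + 5 = 8
Lateness = C - d = 8 - 5
= 3


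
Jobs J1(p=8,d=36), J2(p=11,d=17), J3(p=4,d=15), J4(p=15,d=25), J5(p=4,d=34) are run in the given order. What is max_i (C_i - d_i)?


Lateness per job (L = C - d):
  J1: C=8, d=36, L=-28
  J2: C=19, d=17, L=2
  J3: C=23, d=15, L=8
  J4: C=38, d=25, L=13
  J5: C=42, d=34, L=8
Lmax = max(-28, 2, 8, 13, 8)
= 13


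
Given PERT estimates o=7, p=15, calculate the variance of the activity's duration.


σ² = ((p - o) / 6)² = (p - o)² / 36
= (15 - 7)² / 36
= 8² / 36
= 64 / 36
= 1.7778


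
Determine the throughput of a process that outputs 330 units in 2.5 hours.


Throughput = units / time
= 330 / 2.5
= 132.0 units/hour


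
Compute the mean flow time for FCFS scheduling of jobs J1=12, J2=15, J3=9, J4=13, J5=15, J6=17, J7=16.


Completion times:
  J1: completes at 12
  J2: completes at 27
  J3: completes at 36
  J4: completes at 49
  J5: completes at 64
  J6: completes at 81
  J7: completes at 97
Sum = 366
Average = 366/7
= 52.29


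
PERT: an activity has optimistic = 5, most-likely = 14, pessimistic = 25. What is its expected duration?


te = (o + 4m + p) / 6
= (5 + 4×14 + 25) / 6
= (5 + 56 + 25) / 6
= 86 / 6
= 14.33


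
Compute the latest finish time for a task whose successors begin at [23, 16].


LF = min of all successor start times
Successors start at: [23, 16]
LF = min(23, 16)
= 16


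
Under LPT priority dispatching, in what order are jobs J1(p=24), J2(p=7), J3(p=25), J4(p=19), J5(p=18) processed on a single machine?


LPT: sort by longest processing time first
  J3: p=25
  J1: p=24
  J4: p=19
  J5: p=18
  J2: p=7
Order: J3 → J1 → J4 → J5 → J2


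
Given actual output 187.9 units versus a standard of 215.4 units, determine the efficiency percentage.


Efficiency = (actual / standard) × 100
= (187.9 / 215.4) × 100
= 87.2%


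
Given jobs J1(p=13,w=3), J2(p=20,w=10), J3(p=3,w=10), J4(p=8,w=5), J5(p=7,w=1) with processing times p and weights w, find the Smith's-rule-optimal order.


WSPT (Smith's rule): sort by p/w ascending
  J3: p/w = 3/10 = 0.300
  J4: p/w = 8/5 = 1.600
  J2: p/w = 20/10 = 2.000
  J1: p/w = 13/3 = 4.333
  J5: p/w = 7/1 = 7.000
Order: J3 → J4 → J2 → J1 → J5


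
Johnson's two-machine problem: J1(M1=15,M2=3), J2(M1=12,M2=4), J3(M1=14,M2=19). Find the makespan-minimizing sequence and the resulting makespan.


Johnson's rule:
Group 1 (M1≤M2, sort by M1): ['J3']
Group 2 (M1>M2, sort desc M2): ['J2', 'J1']
Sequence: J3 → J2 → J1
Makespan calculation:
  J3: M1 done=14, M2 done=33
  J2: M1 done=26, M2 done=37
  J1: M1 done=41, M2 done=44
= Sequence: J3 → J2 → J1, Makespan: 44


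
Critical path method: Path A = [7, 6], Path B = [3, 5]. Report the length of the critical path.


Path A: 7 + 6 = 13
Path B: 3 + 5 = 8
Critical path = longest = max(13, 8)
= 13 (Path A)


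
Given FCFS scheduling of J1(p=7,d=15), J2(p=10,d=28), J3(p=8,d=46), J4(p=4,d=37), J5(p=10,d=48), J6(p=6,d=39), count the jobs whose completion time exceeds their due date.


Completion vs due date:
  J1: C=7, d=15 → on time
  J2: C=17, d=28 → on time
  J3: C=25, d=46 → on time
  J4: C=29, d=37 → on time
  J5: C=39, d=48 → on time
  J6: C=45, d=39 → TARDY
Tardy jobs: J6
Count = 1


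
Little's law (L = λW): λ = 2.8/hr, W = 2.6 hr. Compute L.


Little's law: L = λ × W
= 2.8 × 2.6
= 7.28


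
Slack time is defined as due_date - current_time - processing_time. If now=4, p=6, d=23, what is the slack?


Slack = due - current_time - processing
= 23 - 4 - 6
= 13


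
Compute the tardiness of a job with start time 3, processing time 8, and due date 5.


Completion = start + processing = 3 + 8 = 11
Tardiness = max(0, C - d) = max(0, 11 - 5)
= max(0, 6)
= 6


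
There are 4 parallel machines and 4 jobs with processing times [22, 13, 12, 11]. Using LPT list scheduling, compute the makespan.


Jobs (LPT sorted): [22, 13, 12, 11]
Machines: 4
  J=22 → Machine 1 (load: 0+22=22)
  J=13 → Machine 2 (load: 0+13=13)
  J=12 → Machine 3 (load: 0+12=12)
  J=11 → Machine 4 (load: 0+11=11)
Machine loads: [22, 13, 12, 11]
Makespan = max = 22 time units


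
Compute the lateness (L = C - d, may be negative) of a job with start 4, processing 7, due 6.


Completion = 4 + 7 = 11
Lateness = C - d = 11 - 6
= 5


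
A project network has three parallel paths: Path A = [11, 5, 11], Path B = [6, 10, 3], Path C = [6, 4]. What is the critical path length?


Path A: 11 + 5 + 11 = 27
Path B: 6 + 10 + 3 = 19
Path C: 6 + 4 = 10
Critical path = longest = max(27, 19, 10)
= 27 (Path A)


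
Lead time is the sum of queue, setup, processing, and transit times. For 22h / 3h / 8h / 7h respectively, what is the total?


Lead time = queue + setup + processing + transit
= 22 + 3 + 8 + 7
= 40 hours


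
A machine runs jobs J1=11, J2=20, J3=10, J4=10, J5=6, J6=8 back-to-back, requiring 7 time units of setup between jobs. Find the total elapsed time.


Makespan = Σ processing + (n-1) × setup
= (11 + 20 + 10 + 10 + 6 + 8) + (6-1)×7
= 65 + 35
= 100 time units


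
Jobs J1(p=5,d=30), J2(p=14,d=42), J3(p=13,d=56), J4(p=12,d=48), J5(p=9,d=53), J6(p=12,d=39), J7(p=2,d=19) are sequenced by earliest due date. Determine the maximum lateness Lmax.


EDD order: J7 → J1 → J6 → J2 → J4 → J5 → J3
Completion and lateness:
  J7: C=2, d=19, L=2-19=-17
  J1: C=7, d=30, L=7-30=-23
  J6: C=19, d=39, L=19-39=-20
  J2: C=33, d=42, L=33-42=-9
  J4: C=45, d=48, L=45-48=-3
  J5: C=54, d=53, L=54-53=1
  J3: C=67, d=56, L=67-56=11
Lmax = max(-17, -23, -20, -9, -3, 1, 11)
= 11


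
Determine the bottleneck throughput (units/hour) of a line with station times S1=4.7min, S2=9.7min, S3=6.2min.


Bottleneck = longest station time
Station times: [4.7, 9.7, 6.2]
Max = 9.7 min
Rate = 60 / 9.7
= 6.19 units/hour (bottleneck: 9.7min)


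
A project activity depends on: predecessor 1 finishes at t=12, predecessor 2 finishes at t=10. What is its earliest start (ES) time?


ES = max of all predecessor completion times
Predecessors: [12, 10]
ES = max(12, 10)
= 12


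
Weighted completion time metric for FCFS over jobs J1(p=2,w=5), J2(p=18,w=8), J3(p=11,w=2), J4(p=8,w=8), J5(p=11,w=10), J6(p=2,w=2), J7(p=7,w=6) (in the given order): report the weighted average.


Completion times:
  J1: C=2, w×C=5×2=10
  J2: C=20, w×C=8×20=160
  J3: C=31, w×C=2×31=62
  J4: C=39, w×C=8×39=312
  J5: C=50, w×C=10×50=500
  J6: C=52, w×C=2×52=104
  J7: C=59, w×C=6×59=354
Sum w×C = 1502
Sum w = 41
Weighted avg = 1502/41
= 36.63


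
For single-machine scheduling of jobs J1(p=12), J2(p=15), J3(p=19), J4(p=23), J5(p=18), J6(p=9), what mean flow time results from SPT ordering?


SPT order: J6 → J1 → J2 → J5 → J3 → J4
Completion times:
  J6: C=9
  J1: C=21
  J2: C=36
  J5: C=54
  J3: C=73
  J4: C=96
Sum = 289, n = 6
Mean flow = 289/6
= 48.17


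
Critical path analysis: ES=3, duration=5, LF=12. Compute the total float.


EF = ES + duration = 3 + 5 = 8
LS = LF - duration = 12 - 5 = 7
Total Float = LF - EF = 12 - 8
(or LS - ES = 7 - 3)
= 4


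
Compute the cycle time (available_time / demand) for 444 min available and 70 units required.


Cycle time = available time / demand
= 444 / 70
= 6.34 min/unit


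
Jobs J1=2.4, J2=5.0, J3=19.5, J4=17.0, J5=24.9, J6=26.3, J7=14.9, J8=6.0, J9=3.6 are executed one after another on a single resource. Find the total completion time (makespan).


Sequential makespan: sum all processing times
= 2.4 + 5.0 + 19.5 + 17.0 + 24.9 + 26.3 + 14.9 + 6.0 + 3.6
= 119.6 time units


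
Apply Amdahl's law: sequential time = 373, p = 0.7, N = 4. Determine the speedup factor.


Amdahl's law: T_p = T × ((1-p) + p/N)
= 373 × ((1-0.7) + 0.7/4)
= 373 × (0.30 + 0.1750)
= 373 × 0.4750
= 177.18
Speedup = 373/177.18
= 2.11×


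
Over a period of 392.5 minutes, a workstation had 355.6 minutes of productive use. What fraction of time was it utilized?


Utilization = busy / total × 100
= 355.6 / 392.5 × 100
= 90.6%


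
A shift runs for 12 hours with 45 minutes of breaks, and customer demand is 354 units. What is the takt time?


Available = 12×60 - 45 = 675 min
Takt time = 675 / 354
= 1.91 min/unit


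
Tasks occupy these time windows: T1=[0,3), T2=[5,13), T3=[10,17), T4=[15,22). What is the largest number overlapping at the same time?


Check each time point for overlaps:
  t=10: 2 tasks active (T2, T3)
Max concurrent = 2


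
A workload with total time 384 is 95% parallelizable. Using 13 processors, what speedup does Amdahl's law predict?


Amdahl's law: T_p = T × ((1-p) + p/N)
= 384 × ((1-0.95) + 0.95/13)
= 384 × (0.05 + 0.0731)
= 384 × 0.1231
= 47.26
Speedup = 384/47.26
= 8.12×


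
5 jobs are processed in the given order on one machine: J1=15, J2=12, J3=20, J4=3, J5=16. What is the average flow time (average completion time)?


Completion times:
  J1: completes at 15
  J2: completes at 27
  J3: completes at 47
  J4: completes at 50
  J5: completes at 66
Sum = 205
Average = 205/5
= 41.00


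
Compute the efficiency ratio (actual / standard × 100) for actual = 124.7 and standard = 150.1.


Efficiency = (actual / standard) × 100
= (124.7 / 150.1) × 100
= 83.1%


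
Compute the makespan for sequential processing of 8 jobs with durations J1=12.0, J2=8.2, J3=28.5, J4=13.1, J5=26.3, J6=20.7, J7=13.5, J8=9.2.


Sequential makespan: sum all processing times
= 12.0 + 8.2 + 28.5 + 13.1 + 26.3 + 20.7 + 13.5 + 9.2
= 131.5 time units


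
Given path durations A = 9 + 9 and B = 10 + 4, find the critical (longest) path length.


Path A: 9 + 9 = 18
Path B: 10 + 4 = 14
Critical path = longest = max(18, 14)
= 18 (Path A)


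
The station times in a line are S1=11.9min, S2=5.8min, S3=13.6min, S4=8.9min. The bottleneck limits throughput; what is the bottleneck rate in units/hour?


Bottleneck = longest station time
Station times: [11.9, 5.8, 13.6, 8.9]
Max = 13.6 min
Rate = 60 / 13.6
= 4.41 units/hour (bottleneck: 13.6min)


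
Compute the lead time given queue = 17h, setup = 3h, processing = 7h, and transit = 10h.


Lead time = queue + setup + processing + transit
= 17 + 3 + 7 + 10
= 37 hours


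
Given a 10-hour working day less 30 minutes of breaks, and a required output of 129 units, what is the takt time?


Available = 10×60 - 30 = 570 min
Takt time = 570 / 129
= 4.42 min/unit


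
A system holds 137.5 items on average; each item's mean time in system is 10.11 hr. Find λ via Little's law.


Little's law: L = λW → λ = L / W
= 137.5 / 10.11
= 13.60 per hour


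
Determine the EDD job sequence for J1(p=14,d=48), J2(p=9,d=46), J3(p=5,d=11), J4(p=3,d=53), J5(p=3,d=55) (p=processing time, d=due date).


EDD: sort by earliest due date
  J3: d=11, p=5
  J2: d=46, p=9
  J1: d=48, p=14
  J4: d=53, p=3
  J5: d=55, p=3
Order: J3 → J2 → J1 → J4 → J5


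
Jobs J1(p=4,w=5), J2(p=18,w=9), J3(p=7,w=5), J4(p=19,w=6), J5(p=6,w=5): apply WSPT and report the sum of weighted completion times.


WSPT order (by p/w): J1 → J5 → J3 → J2 → J4
  J1: C=4, w·C=5×4=20
  J5: C=10, w·C=5×10=50
  J3: C=17, w·C=5×17=85
  J2: C=35, w·C=9×35=315
  J4: C=54, w·C=6×54=324
Σ w·C = 794
= 794


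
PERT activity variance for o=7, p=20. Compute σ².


σ² = ((p - o) / 6)² = (p - o)² / 36
= (20 - 7)² / 36
= 13² / 36
= 169 / 36
= 4.6944


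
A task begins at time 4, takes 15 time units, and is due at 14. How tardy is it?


Completion = start + processing = 4 + 15 = 19
Tardiness = max(0, C - d) = max(0, 19 - 14)
= max(0, 5)
= 5


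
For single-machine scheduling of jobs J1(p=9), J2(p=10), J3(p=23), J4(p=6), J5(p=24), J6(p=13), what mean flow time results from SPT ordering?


SPT order: J4 → J1 → J2 → J6 → J3 → J5
Completion times:
  J4: C=6
  J1: C=15
  J2: C=25
  J6: C=38
  J3: C=61
  J5: C=85
Sum = 230, n = 6
Mean flow = 230/6
= 38.33


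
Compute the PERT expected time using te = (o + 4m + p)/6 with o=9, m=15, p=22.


te = (o + 4m + p) / 6
= (9 + 4×15 + 22) / 6
= (9 + 60 + 22) / 6
= 91 / 6
= 15.17


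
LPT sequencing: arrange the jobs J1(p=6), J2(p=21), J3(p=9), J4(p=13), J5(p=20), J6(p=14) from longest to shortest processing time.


LPT: sort by longest processing time first
  J2: p=21
  J5: p=20
  J6: p=14
  J4: p=13
  J3: p=9
  J1: p=6
Order: J2 → J5 → J6 → J4 → J3 → J1


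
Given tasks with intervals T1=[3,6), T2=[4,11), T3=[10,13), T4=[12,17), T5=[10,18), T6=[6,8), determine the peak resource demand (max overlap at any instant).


Check each time point for overlaps:
  t=10: 3 tasks active (T2, T3, T5)
Max concurrent = 3


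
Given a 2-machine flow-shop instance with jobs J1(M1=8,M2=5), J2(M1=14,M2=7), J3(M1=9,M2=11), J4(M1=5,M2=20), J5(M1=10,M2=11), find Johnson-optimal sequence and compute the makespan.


Johnson's rule:
Group 1 (M1≤M2, sort by M1): ['J4', 'J3', 'J5']
Group 2 (M1>M2, sort desc M2): ['J2', 'J1']
Sequence: J4 → J3 → J5 → J2 → J1
Makespan calculation:
  J4: M1 done=5, M2 done=25
  J3: M1 done=14, M2 done=36
  J5: M1 done=24, M2 done=47
  J2: M1 done=38, M2 done=54
  J1: M1 done=46, M2 done=59
= Sequence: J4 → J3 → J5 → J2 → J1, Makespan: 59


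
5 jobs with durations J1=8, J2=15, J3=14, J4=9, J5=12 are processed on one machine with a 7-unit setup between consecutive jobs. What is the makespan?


Makespan = Σ processing + (n-1) × setup
= (8 + 15 + 14 + 9 + 12) + (5-1)×7
= 58 + 28
= 86 time units


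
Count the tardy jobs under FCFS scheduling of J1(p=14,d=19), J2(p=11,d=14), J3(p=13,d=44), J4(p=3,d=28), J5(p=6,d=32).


Completion vs due date:
  J1: C=14, d=19 → on time
  J2: C=25, d=14 → TARDY
  J3: C=38, d=44 → on time
  J4: C=41, d=28 → TARDY
  J5: C=47, d=32 → TARDY
Tardy jobs: J2, J4, J5
Count = 3


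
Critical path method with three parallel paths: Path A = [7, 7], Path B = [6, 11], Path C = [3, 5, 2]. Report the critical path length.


Path A: 7 + 7 = 14
Path B: 6 + 11 = 17
Path C: 3 + 5 + 2 = 10
Critical path = longest = max(14, 17, 10)
= 17 (Path B)


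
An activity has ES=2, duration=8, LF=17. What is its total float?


EF = ES + duration = 2 + 8 = 10
LS = LF - duration = 17 - 8 = 9
Total Float = LF - EF = 17 - 10
(or LS - ES = 9 - 2)
= 7


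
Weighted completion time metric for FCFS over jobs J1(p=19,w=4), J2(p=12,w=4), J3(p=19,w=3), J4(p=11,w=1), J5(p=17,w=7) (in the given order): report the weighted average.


Completion times:
  J1: C=19, w×C=4×19=76
  J2: C=31, w×C=4×31=124
  J3: C=50, w×C=3×50=150
  J4: C=61, w×C=1×61=61
  J5: C=78, w×C=7×78=546
Sum w×C = 957
Sum w = 19
Weighted avg = 957/19
= 50.37
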